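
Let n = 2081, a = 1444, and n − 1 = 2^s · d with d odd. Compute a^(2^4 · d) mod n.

n − 1 = 2080 = 2^5 · 65, so s = 5 and d = 65.
x_0 = 1444^65 mod 2081 = 1243.
x_1 = 1243^2 mod 2081 = 947.
x_2 = 947^2 mod 2081 = 1979.
x_3 = 1979^2 mod 2081 = 2080.
x_4 = 2080^2 mod 2081 = 1.

1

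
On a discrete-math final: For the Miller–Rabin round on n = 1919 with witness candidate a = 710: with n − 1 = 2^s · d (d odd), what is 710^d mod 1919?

n − 1 = 1918 = 2^1 · 959, so s = 1 and d = 959.
By repeated squaring, 710^959 ≡ 315 (mod 1919).

315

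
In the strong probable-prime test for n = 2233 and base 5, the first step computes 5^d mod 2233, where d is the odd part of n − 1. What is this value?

n − 1 = 2232 = 2^3 · 279, so s = 3 and d = 279.
Repeated squaring mod 2233: 5^1 ≡ 5, 5^2 ≡ 25, 5^4 ≡ 625, 5^8 ≡ 2083, 5^16 ≡ 170, 5^32 ≡ 2104, 5^64 ≡ 1010, 5^128 ≡ 1852, 5^256 ≡ 16.
279 = 256 + 16 + 4 + 2 + 1, so 5^279 ≡ 16·170·625·25·5 ≡ 1021 (mod 2233).

1021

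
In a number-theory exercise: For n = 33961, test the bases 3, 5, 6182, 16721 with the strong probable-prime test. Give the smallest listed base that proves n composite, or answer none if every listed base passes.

n − 1 = 33960 = 2^3 · 4245, so s = 3 and d = 4245.
Base 3: x_0 = 3^4245 mod 33961 = 1. x_0 = 1, so 3 is not a witness.
Base 5: x_0 = 5^4245 mod 33961 = 32781. x_0 is neither 1 nor 33960, so continue squaring. x_1 = 32781^2 mod 33961 = 33960. x_1 ≡ −1, so 5 is not a witness.
Base 6182: x_0 = 6182^4245 mod 33961 = 33960. x_0 = 33960 ≡ −1, so 6182 is not a witness.
Base 16721: x_0 = 16721^4245 mod 33961 = 993. x_0 is neither 1 nor 33960, so continue squaring. x_1 = 993^2 mod 33961 = 1180. x_2 = 1180^2 mod 33961 = 33960. x_2 ≡ −1, so 16721 is not a witness.
No listed base is a witness for 33961.

none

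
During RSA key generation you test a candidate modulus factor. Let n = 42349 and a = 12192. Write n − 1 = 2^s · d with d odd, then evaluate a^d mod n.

42348

n − 1 = 42348 = 2^2 · 10587, so s = 2 and d = 10587.
Repeated squaring mod 42349: 12192^1 ≡ 12192, 12192^2 ≡ 42223, 12192^4 ≡ 15876, 12192^8 ≡ 28477, 12192^16 ≡ 40877, 12192^32 ≡ 6985, 12192^64 ≡ 4177, 12192^128 ≡ 41890, 12192^256 ≡ 41285, 12192^512 ≡ 31022, 12192^1024 ≡ 25808, 12192^2048 ≡ 30141, 12192^4096 ≡ 9133, 12192^8192 ≡ 26508.
10587 = 8192 + 2048 + 256 + 64 + 16 + 8 + 2 + 1, so 12192^10587 ≡ 26508·30141·41285·4177·40877·28477·42223·12192 ≡ 42348 (mod 42349).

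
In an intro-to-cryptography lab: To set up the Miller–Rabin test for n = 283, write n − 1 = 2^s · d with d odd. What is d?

141

Halving: 282 → 141; 141 is odd.
So 282 = 2^1 · 141.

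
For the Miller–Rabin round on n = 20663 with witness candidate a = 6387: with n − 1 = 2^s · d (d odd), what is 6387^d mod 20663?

1

n − 1 = 20662 = 2^1 · 10331, so s = 1 and d = 10331.
6387^10331 mod 20663 = 1.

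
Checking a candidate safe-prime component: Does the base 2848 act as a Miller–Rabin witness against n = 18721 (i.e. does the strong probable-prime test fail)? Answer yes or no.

n − 1 = 18720 = 2^5 · 585, so s = 5 and d = 585.
x_0 = 2848^585 mod 18721 = 14648.
x_0 is neither 1 nor 18720, so continue squaring.
x_1 = 14648^2 mod 18721 = 2523.
x_2 = 2523^2 mod 18721 = 389.
x_3 = 389^2 mod 18721 = 1553.
x_4 = 1553^2 mod 18721 = 15521.
Reached i = s−1 = 4 without hitting −1: 2848 is a Miller–Rabin witness and 18721 is composite.

yes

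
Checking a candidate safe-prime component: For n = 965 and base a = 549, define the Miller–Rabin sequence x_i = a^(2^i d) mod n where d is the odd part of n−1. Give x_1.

n − 1 = 964 = 2^2 · 241, so s = 2 and d = 241.
Repeated squaring mod 965: 549^1 ≡ 549, 549^2 ≡ 321, 549^4 ≡ 751, 549^8 ≡ 441, 549^16 ≡ 516, 549^32 ≡ 881, 549^64 ≡ 301, 549^128 ≡ 856.
241 = 128 + 64 + 32 + 16 + 1, so 549^241 ≡ 856·301·881·516·549 ≡ 79 (mod 965).
x_0 = 79.
x_1 = 79^2 mod 965 = 451.

451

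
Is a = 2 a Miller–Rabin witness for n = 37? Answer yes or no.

n − 1 = 36 = 2^2 · 9, so s = 2 and d = 9.
x_0 = 2^9 mod 37 = 31.
x_0 is neither 1 nor 36, so continue squaring.
x_1 = 31^2 mod 37 = 36.
x_1 ≡ −1, so 2 is not a witness.

no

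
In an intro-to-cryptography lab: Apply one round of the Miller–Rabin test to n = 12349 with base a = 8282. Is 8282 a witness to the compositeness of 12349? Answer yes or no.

yes

n − 1 = 12348 = 2^2 · 3087, so s = 2 and d = 3087.
x_0 = 8282^3087 mod 12349 = 927.
x_0 is neither 1 nor 12348, so continue squaring.
x_1 = 927^2 mod 12349 = 7248.
Reached i = s−1 = 1 without hitting −1: 8282 is a Miller–Rabin witness and 12349 is composite.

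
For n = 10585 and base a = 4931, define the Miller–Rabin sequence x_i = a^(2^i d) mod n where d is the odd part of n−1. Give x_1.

n − 1 = 10584 = 2^3 · 1323, so s = 3 and d = 1323.
By repeated squaring, 4931^1323 ≡ 3336 (mod 10585).
x_0 = 3336.
x_1 = 3336^2 mod 10585 = 4061.

4061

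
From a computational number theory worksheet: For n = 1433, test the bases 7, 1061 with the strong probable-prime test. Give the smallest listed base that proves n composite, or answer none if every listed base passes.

n − 1 = 1432 = 2^3 · 179, so s = 3 and d = 179.
Base 7: x_0 = 7^179 mod 1433 = 1091. x_0 is neither 1 nor 1432, so continue squaring. x_1 = 1091^2 mod 1433 = 891. x_2 = 891^2 mod 1433 = 1432. x_2 ≡ −1, so 7 is not a witness.
Base 1061: x_0 = 1061^179 mod 1433 = 342. x_0 is neither 1 nor 1432, so continue squaring. x_1 = 342^2 mod 1433 = 891. x_2 = 891^2 mod 1433 = 1432. x_2 ≡ −1, so 1061 is not a witness.
No listed base is a witness for 1433.

none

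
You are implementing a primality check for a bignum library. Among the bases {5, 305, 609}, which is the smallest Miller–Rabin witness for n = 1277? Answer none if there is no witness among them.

n − 1 = 1276 = 2^2 · 319, so s = 2 and d = 319.
Base 5: x_0 = 5^319 mod 1277 = 113. x_0 is neither 1 nor 1276, so continue squaring. x_1 = 113^2 mod 1277 = 1276. x_1 ≡ −1, so 5 is not a witness.
Base 305: x_0 = 305^319 mod 1277 = 113. x_0 is neither 1 nor 1276, so continue squaring. x_1 = 113^2 mod 1277 = 1276. x_1 ≡ −1, so 305 is not a witness.
Base 609: x_0 = 609^319 mod 1277 = 1276. x_0 = 1276 ≡ −1, so 609 is not a witness.
No listed base is a witness for 1277.

none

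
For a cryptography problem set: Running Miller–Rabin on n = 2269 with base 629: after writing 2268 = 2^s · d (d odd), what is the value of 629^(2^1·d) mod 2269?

1

n − 1 = 2268 = 2^2 · 567, so s = 2 and d = 567.
By repeated squaring, 629^567 ≡ 1 (mod 2269).
x_0 = 1.
x_1 = 1^2 mod 2269 = 1.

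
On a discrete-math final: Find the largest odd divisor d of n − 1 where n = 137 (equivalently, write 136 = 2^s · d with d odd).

17

Halving: 136 → 68 → 34 → 17; 17 is odd.
So 136 = 2^3 · 17.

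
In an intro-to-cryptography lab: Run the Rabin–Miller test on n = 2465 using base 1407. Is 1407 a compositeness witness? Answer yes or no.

no

n − 1 = 2464 = 2^5 · 77, so s = 5 and d = 77.
x_0 = 1407^77 mod 2465 = 302.
x_0 is neither 1 nor 2464, so continue squaring.
x_1 = 302^2 mod 2465 = 2464.
x_1 ≡ −1, so 1407 is not a witness.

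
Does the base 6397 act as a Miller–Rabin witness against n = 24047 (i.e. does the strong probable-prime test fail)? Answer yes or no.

n − 1 = 24046 = 2^1 · 12023, so s = 1 and d = 12023.
x_0 = 6397^12023 mod 24047 = 17086.
x_0 ∉ {1, 24046} and s = 1, so 6397 is a Miller–Rabin witness and 24047 is composite.

yes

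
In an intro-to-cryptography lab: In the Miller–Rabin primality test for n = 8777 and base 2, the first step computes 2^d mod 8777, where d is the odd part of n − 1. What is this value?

6310

n − 1 = 8776 = 2^3 · 1097, so s = 3 and d = 1097.
By repeated squaring, 2^1097 ≡ 6310 (mod 8777).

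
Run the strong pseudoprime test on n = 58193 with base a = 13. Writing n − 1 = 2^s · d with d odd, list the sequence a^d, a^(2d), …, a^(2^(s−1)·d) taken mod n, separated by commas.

n − 1 = 58192 = 2^4 · 3637, so s = 4 and d = 3637.
x_0 = 13^3637 mod 58193 = 40311.
x_1 = 40311^2 mod 58193 = 53582.
x_2 = 53582^2 mod 58193 = 20876.
x_3 = 20876^2 mod 58193 = 58192.

40311, 53582, 20876, 58192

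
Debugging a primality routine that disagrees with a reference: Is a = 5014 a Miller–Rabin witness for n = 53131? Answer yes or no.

no

n − 1 = 53130 = 2^1 · 26565, so s = 1 and d = 26565.
x_0 = 5014^26565 mod 53131 = 1.
x_0 = 1, so 5014 is not a witness.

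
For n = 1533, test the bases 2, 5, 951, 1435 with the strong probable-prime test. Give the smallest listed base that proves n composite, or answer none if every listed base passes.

2

n − 1 = 1532 = 2^2 · 383, so s = 2 and d = 383.
Base 2: x_0 = 2^383 mod 1533 = 32. x_0 is neither 1 nor 1532, so continue squaring. x_1 = 32^2 mod 1533 = 1024. Reached i = s−1 = 1 without hitting −1: 2 is a Miller–Rabin witness and 1533 is composite.
Base 5: x_0 = 5^383 mod 1533 = 206. x_0 is neither 1 nor 1532, so continue squaring. x_1 = 206^2 mod 1533 = 1045. Reached i = s−1 = 1 without hitting −1: 5 is a Miller–Rabin witness and 1533 is composite.
Base 951: x_0 = 951^383 mod 1533 = 762. x_0 is neither 1 nor 1532, so continue squaring. x_1 = 762^2 mod 1533 = 1170. Reached i = s−1 = 1 without hitting −1: 951 is a Miller–Rabin witness and 1533 is composite.
Base 1435: x_0 = 1435^383 mod 1533 = 196. x_0 is neither 1 nor 1532, so continue squaring. x_1 = 196^2 mod 1533 = 91. Reached i = s−1 = 1 without hitting −1: 1435 is a Miller–Rabin witness and 1533 is composite.
The smallest witness among the given bases is 2.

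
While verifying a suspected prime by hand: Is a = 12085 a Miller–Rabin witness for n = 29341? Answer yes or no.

no

n − 1 = 29340 = 2^2 · 7335, so s = 2 and d = 7335.
Repeated squaring mod 29341: 12085^1 ≡ 12085, 12085^2 ≡ 17068, 12085^4 ≡ 19176, 12085^8 ≡ 17564, 12085^16 ≡ 2822, 12085^32 ≡ 12273, 12085^64 ≡ 19176, 12085^128 ≡ 17564, 12085^256 ≡ 2822, 12085^512 ≡ 12273, 12085^1024 ≡ 19176, 12085^2048 ≡ 17564, 12085^4096 ≡ 2822.
7335 = 4096 + 2048 + 1024 + 128 + 32 + 4 + 2 + 1, so 12085^7335 ≡ 2822·17564·19176·17564·12273·19176·17068·12085 ≡ 13980 (mod 29341).
x_0 = 12085^7335 mod 29341 = 13980.
x_0 is neither 1 nor 29340, so continue squaring.
x_1 = 13980^2 mod 29341 = 29340.
x_1 ≡ −1, so 12085 is not a witness.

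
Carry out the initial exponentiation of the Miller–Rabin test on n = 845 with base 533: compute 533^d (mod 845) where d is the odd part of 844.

507

n − 1 = 844 = 2^2 · 211, so s = 2 and d = 211.
533^211 mod 845 = 507.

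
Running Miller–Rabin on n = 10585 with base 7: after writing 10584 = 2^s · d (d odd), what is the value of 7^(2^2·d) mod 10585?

291

n − 1 = 10584 = 2^3 · 1323, so s = 3 and d = 1323.
x_0 = 7^1323 mod 10585 = 5453.
x_1 = 5453^2 mod 10585 = 1944.
x_2 = 1944^2 mod 10585 = 291.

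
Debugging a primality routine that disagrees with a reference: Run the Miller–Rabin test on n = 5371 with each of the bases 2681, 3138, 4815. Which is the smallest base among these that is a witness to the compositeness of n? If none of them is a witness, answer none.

3138

n − 1 = 5370 = 2^1 · 2685, so s = 1 and d = 2685.
Base 2681: x_0 = 2681^2685 mod 5371 = 1. x_0 = 1, so 2681 is not a witness.
Base 3138: x_0 = 3138^2685 mod 5371 = 4647. x_0 ∉ {1, 5370} and s = 1, so 3138 is a Miller–Rabin witness and 5371 is composite.
Base 4815: x_0 = 4815^2685 mod 5371 = 2994. x_0 ∉ {1, 5370} and s = 1, so 4815 is a Miller–Rabin witness and 5371 is composite.
The smallest witness among the given bases is 3138.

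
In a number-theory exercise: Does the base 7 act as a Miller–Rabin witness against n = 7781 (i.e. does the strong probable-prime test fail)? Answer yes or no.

yes

n − 1 = 7780 = 2^2 · 1945, so s = 2 and d = 1945.
x_0 = 7^1945 mod 7781 = 2257.
x_0 is neither 1 nor 7780, so continue squaring.
x_1 = 2257^2 mod 7781 = 5275.
Reached i = s−1 = 1 without hitting −1: 7 is a Miller–Rabin witness and 7781 is composite.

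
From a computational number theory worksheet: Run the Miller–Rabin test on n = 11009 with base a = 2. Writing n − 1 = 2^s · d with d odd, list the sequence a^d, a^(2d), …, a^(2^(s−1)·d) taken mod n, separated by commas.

2308, 9517, 2246, 2394, 6556, 2000, 3733, 8904

n − 1 = 11008 = 2^8 · 43, so s = 8 and d = 43.
x_0 = 2^43 mod 11009 = 2308.
x_1 = 2308^2 mod 11009 = 9517.
x_2 = 9517^2 mod 11009 = 2246.
x_3 = 2246^2 mod 11009 = 2394.
x_4 = 2394^2 mod 11009 = 6556.
x_5 = 6556^2 mod 11009 = 2000.
x_6 = 2000^2 mod 11009 = 3733.
x_7 = 3733^2 mod 11009 = 8904.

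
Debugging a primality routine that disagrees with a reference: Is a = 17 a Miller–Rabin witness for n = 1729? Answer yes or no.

yes

n − 1 = 1728 = 2^6 · 27, so s = 6 and d = 27.
Repeated squaring mod 1729: 17^1 ≡ 17, 17^2 ≡ 289, 17^4 ≡ 529, 17^8 ≡ 1472, 17^16 ≡ 347.
27 = 16 + 8 + 2 + 1, so 17^27 ≡ 347·1472·289·17 ≡ 818 (mod 1729).
x_0 = 17^27 mod 1729 = 818.
x_0 is neither 1 nor 1728, so continue squaring.
x_1 = 818^2 mod 1729 = 1.
x_1 = 1 but x_0 ≠ ±1, a nontrivial square root of 1 — 17 is a witness and 1729 is composite.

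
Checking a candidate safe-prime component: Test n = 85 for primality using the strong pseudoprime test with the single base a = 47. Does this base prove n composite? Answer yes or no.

n − 1 = 84 = 2^2 · 21, so s = 2 and d = 21.
x_0 = 47^21 mod 85 = 47.
x_0 is neither 1 nor 84, so continue squaring.
x_1 = 47^2 mod 85 = 84.
x_1 ≡ −1, so 47 is not a witness.

no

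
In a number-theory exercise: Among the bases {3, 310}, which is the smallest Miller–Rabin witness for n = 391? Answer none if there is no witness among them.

3

n − 1 = 390 = 2^1 · 195, so s = 1 and d = 195.
Base 3: x_0 = 3^195 mod 391 = 282. x_0 ∉ {1, 390} and s = 1, so 3 is a Miller–Rabin witness and 391 is composite.
Base 310: x_0 = 310^195 mod 391 = 268. x_0 ∉ {1, 390} and s = 1, so 310 is a Miller–Rabin witness and 391 is composite.
The smallest witness among the given bases is 3.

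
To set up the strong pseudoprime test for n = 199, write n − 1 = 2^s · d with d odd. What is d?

Halving: 198 → 99; 99 is odd.
So 198 = 2^1 · 99.

99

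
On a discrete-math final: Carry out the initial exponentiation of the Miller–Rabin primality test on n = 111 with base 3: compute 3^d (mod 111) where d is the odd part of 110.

n − 1 = 110 = 2^1 · 55, so s = 1 and d = 55.
3^55 mod 111 = 3.

3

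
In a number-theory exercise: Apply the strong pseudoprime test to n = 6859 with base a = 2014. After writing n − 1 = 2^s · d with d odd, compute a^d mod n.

0

n − 1 = 6858 = 2^1 · 3429, so s = 1 and d = 3429.
2014^3429 mod 6859 = 0.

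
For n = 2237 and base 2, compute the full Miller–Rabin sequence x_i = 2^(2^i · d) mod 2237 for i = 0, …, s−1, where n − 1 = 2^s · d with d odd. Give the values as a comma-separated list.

1021, 2236

n − 1 = 2236 = 2^2 · 559, so s = 2 and d = 559.
x_0 = 2^559 mod 2237 = 1021.
x_1 = 1021^2 mod 2237 = 2236.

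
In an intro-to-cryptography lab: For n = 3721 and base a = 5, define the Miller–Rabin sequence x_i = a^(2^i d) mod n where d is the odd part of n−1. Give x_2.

1160

n − 1 = 3720 = 2^3 · 465, so s = 3 and d = 465.
By repeated squaring, 5^465 ≡ 2500 (mod 3721).
x_0 = 2500.
x_1 = 2500^2 mod 3721 = 2441.
x_2 = 2441^2 mod 3721 = 1160.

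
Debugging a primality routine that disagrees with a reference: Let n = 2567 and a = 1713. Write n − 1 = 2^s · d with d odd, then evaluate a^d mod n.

n − 1 = 2566 = 2^1 · 1283, so s = 1 and d = 1283.
By repeated squaring, 1713^1283 ≡ 89 (mod 2567).

89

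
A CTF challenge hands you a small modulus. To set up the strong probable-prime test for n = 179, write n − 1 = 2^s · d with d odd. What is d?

Halving: 178 → 89; 89 is odd.
So 178 = 2^1 · 89.

89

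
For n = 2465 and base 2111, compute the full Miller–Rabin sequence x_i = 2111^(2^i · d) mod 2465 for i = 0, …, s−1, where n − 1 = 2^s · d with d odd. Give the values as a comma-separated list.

726, 2031, 1016, 1886, 1

n − 1 = 2464 = 2^5 · 77, so s = 5 and d = 77.
x_0 = 2111^77 mod 2465 = 726.
x_1 = 726^2 mod 2465 = 2031.
x_2 = 2031^2 mod 2465 = 1016.
x_3 = 1016^2 mod 2465 = 1886.
x_4 = 1886^2 mod 2465 = 1.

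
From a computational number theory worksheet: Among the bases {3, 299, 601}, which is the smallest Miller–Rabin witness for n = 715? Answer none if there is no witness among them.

3

n − 1 = 714 = 2^1 · 357, so s = 1 and d = 357.
Base 3: x_0 = 3^357 mod 715 = 53. x_0 ∉ {1, 714} and s = 1, so 3 is a Miller–Rabin witness and 715 is composite.
Base 299: x_0 = 299^357 mod 715 = 689. x_0 ∉ {1, 714} and s = 1, so 299 is a Miller–Rabin witness and 715 is composite.
Base 601: x_0 = 601^357 mod 715 = 391. x_0 ∉ {1, 714} and s = 1, so 601 is a Miller–Rabin witness and 715 is composite.
The smallest witness among the given bases is 3.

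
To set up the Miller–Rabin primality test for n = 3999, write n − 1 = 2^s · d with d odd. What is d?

Halving: 3998 → 1999; 1999 is odd.
So 3998 = 2^1 · 1999.

1999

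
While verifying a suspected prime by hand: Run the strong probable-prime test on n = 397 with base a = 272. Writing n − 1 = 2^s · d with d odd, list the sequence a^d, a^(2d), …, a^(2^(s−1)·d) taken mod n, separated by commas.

n − 1 = 396 = 2^2 · 99, so s = 2 and d = 99.
x_0 = 272^99 mod 397 = 334.
x_1 = 334^2 mod 397 = 396.

334, 396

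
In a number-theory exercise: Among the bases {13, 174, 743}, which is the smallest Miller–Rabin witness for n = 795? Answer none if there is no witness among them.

n − 1 = 794 = 2^1 · 397, so s = 1 and d = 397.
Base 13: x_0 = 13^397 mod 795 = 598. x_0 ∉ {1, 794} and s = 1, so 13 is a Miller–Rabin witness and 795 is composite.
Base 174: x_0 = 174^397 mod 795 = 519. x_0 ∉ {1, 794} and s = 1, so 174 is a Miller–Rabin witness and 795 is composite.
Base 743: x_0 = 743^397 mod 795 = 743. x_0 ∉ {1, 794} and s = 1, so 743 is a Miller–Rabin witness and 795 is composite.
The smallest witness among the given bases is 13.

13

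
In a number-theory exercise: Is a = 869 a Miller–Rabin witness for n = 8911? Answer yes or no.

n − 1 = 8910 = 2^1 · 4455, so s = 1 and d = 4455.
Repeated squaring mod 8911: 869^1 ≡ 869, 869^2 ≡ 6637, 869^4 ≡ 2696, 869^8 ≡ 5951, 869^16 ≡ 2087, 869^32 ≡ 7001, 869^64 ≡ 3501, 869^128 ≡ 4376, 869^256 ≡ 8548, 869^512 ≡ 7015, 869^1024 ≡ 3683, 869^2048 ≡ 1947, 869^4096 ≡ 3634.
4455 = 4096 + 256 + 64 + 32 + 4 + 2 + 1, so 869^4455 ≡ 3634·8548·3501·7001·2696·6637·869 ≡ 6098 (mod 8911).
x_0 = 869^4455 mod 8911 = 6098.
x_0 ∉ {1, 8910} and s = 1, so 869 is a Miller–Rabin witness and 8911 is composite.

yes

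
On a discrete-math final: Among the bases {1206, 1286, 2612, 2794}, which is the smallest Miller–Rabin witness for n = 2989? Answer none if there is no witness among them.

n − 1 = 2988 = 2^2 · 747, so s = 2 and d = 747.
Base 1206: x_0 = 1206^747 mod 2989 = 1. x_0 = 1, so 1206 is not a witness.
Base 1286: x_0 = 1286^747 mod 2989 = 2603. x_0 is neither 1 nor 2988, so continue squaring. x_1 = 2603^2 mod 2989 = 2535. Reached i = s−1 = 1 without hitting −1: 1286 is a Miller–Rabin witness and 2989 is composite.
Base 2612: x_0 = 2612^747 mod 2989 = 316. x_0 is neither 1 nor 2988, so continue squaring. x_1 = 316^2 mod 2989 = 1219. Reached i = s−1 = 1 without hitting −1: 2612 is a Miller–Rabin witness and 2989 is composite.
Base 2794: x_0 = 2794^747 mod 2989 = 491. x_0 is neither 1 nor 2988, so continue squaring. x_1 = 491^2 mod 2989 = 1961. Reached i = s−1 = 1 without hitting −1: 2794 is a Miller–Rabin witness and 2989 is composite.
The smallest witness among the given bases is 1286.

1286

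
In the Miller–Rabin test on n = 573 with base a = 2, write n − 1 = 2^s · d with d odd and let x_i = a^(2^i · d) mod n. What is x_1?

193

n − 1 = 572 = 2^2 · 143, so s = 2 and d = 143.
Repeated squaring mod 573: 2^1 ≡ 2, 2^2 ≡ 4, 2^4 ≡ 16, 2^8 ≡ 256, 2^16 ≡ 214, 2^32 ≡ 529, 2^64 ≡ 217, 2^128 ≡ 103.
143 = 128 + 8 + 4 + 2 + 1, so 2^143 ≡ 103·256·16·4·2 ≡ 134 (mod 573).
x_0 = 134.
x_1 = 134^2 mod 573 = 193.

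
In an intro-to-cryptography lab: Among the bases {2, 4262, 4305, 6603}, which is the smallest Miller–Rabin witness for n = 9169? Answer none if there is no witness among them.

n − 1 = 9168 = 2^4 · 573, so s = 4 and d = 573.
Base 2: x_0 = 2^573 mod 9169 = 8376. x_0 is neither 1 nor 9168, so continue squaring. x_1 = 8376^2 mod 9169 = 5357. x_2 = 5357^2 mod 9169 = 7648. x_3 = 7648^2 mod 9169 = 2853. Reached i = s−1 = 3 without hitting −1: 2 is a Miller–Rabin witness and 9169 is composite.
Base 4262: x_0 = 4262^573 mod 9169 = 5269. x_0 is neither 1 nor 9168, so continue squaring. x_1 = 5269^2 mod 9169 = 7798. x_2 = 7798^2 mod 9169 = 9165. x_3 = 9165^2 mod 9169 = 16. Reached i = s−1 = 3 without hitting −1: 4262 is a Miller–Rabin witness and 9169 is composite.
Base 4305: x_0 = 4305^573 mod 9169 = 7856. x_0 is neither 1 nor 9168, so continue squaring. x_1 = 7856^2 mod 9169 = 197. x_2 = 197^2 mod 9169 = 2133. x_3 = 2133^2 mod 9169 = 1865. Reached i = s−1 = 3 without hitting −1: 4305 is a Miller–Rabin witness and 9169 is composite.
Base 6603: x_0 = 6603^573 mod 9169 = 84. x_0 is neither 1 nor 9168, so continue squaring. x_1 = 84^2 mod 9169 = 7056. x_2 = 7056^2 mod 9169 = 8635. x_3 = 8635^2 mod 9169 = 917. Reached i = s−1 = 3 without hitting −1: 6603 is a Miller–Rabin witness and 9169 is composite.
The smallest witness among the given bases is 2.

2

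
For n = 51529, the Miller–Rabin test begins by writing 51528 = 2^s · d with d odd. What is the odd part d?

6441

Halving: 51528 → 25764 → 12882 → 6441; 6441 is odd.
So 51528 = 2^3 · 6441.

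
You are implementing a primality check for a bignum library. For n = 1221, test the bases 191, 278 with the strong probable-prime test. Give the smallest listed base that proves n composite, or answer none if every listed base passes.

n − 1 = 1220 = 2^2 · 305, so s = 2 and d = 305.
Base 191: x_0 = 191^305 mod 1221 = 1079. x_0 is neither 1 nor 1220, so continue squaring. x_1 = 1079^2 mod 1221 = 628. Reached i = s−1 = 1 without hitting −1: 191 is a Miller–Rabin witness and 1221 is composite.
Base 278: x_0 = 278^305 mod 1221 = 1145. x_0 is neither 1 nor 1220, so continue squaring. x_1 = 1145^2 mod 1221 = 892. Reached i = s−1 = 1 without hitting −1: 278 is a Miller–Rabin witness and 1221 is composite.
The smallest witness among the given bases is 191.

191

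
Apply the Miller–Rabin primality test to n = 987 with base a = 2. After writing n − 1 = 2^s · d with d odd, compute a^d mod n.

n − 1 = 986 = 2^1 · 493, so s = 1 and d = 493.
By repeated squaring, 2^493 ≡ 695 (mod 987).

695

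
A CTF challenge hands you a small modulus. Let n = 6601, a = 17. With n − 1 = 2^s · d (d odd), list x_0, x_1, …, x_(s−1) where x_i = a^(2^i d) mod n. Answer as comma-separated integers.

n − 1 = 6600 = 2^3 · 825, so s = 3 and d = 825.
x_0 = 17^825 mod 6601 = 5795.
x_1 = 5795^2 mod 6601 = 2738.
x_2 = 2738^2 mod 6601 = 4509.

5795, 2738, 4509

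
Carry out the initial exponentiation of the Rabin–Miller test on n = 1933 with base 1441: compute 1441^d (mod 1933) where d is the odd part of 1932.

598

n − 1 = 1932 = 2^2 · 483, so s = 2 and d = 483.
1441^483 mod 1933 = 598.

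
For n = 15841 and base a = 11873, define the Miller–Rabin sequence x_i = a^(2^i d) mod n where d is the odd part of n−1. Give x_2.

n − 1 = 15840 = 2^5 · 495, so s = 5 and d = 495.
x_0 = 11873^495 mod 15841 = 7967.
x_1 = 7967^2 mod 15841 = 14043.
x_2 = 14043^2 mod 15841 = 1240.

1240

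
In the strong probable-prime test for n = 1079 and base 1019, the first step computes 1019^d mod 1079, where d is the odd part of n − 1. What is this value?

658

n − 1 = 1078 = 2^1 · 539, so s = 1 and d = 539.
1019^539 mod 1079 = 658.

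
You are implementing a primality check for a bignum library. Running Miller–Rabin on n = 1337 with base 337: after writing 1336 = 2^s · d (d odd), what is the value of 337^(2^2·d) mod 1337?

n − 1 = 1336 = 2^3 · 167, so s = 3 and d = 167.
Repeated squaring mod 1337: 337^1 ≡ 337, 337^2 ≡ 1261, 337^4 ≡ 428, 337^8 ≡ 15, 337^16 ≡ 225, 337^32 ≡ 1156, 337^64 ≡ 673, 337^128 ≡ 1023.
167 = 128 + 32 + 4 + 2 + 1, so 337^167 ≡ 1023·1156·428·1261·337 ≡ 792 (mod 1337).
x_0 = 792.
x_1 = 792^2 mod 1337 = 211.
x_2 = 211^2 mod 1337 = 400.

400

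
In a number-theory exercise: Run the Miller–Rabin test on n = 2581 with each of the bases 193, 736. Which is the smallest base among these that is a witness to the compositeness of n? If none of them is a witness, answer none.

n − 1 = 2580 = 2^2 · 645, so s = 2 and d = 645.
Base 193: x_0 = 193^645 mod 2581 = 19. x_0 is neither 1 nor 2580, so continue squaring. x_1 = 19^2 mod 2581 = 361. Reached i = s−1 = 1 without hitting −1: 193 is a Miller–Rabin witness and 2581 is composite.
Base 736: x_0 = 736^645 mod 2581 = 1490. x_0 is neither 1 nor 2580, so continue squaring. x_1 = 1490^2 mod 2581 = 440. Reached i = s−1 = 1 without hitting −1: 736 is a Miller–Rabin witness and 2581 is composite.
The smallest witness among the given bases is 193.

193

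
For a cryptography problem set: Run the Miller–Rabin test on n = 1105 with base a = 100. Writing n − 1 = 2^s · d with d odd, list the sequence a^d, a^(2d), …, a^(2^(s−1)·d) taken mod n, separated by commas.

495, 820, 560, 885

n − 1 = 1104 = 2^4 · 69, so s = 4 and d = 69.
x_0 = 100^69 mod 1105 = 495.
x_1 = 495^2 mod 1105 = 820.
x_2 = 820^2 mod 1105 = 560.
x_3 = 560^2 mod 1105 = 885.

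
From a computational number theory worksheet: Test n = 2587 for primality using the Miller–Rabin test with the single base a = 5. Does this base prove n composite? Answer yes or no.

n − 1 = 2586 = 2^1 · 1293, so s = 1 and d = 1293.
x_0 = 5^1293 mod 2587 = 1695.
x_0 ∉ {1, 2586} and s = 1, so 5 is a Miller–Rabin witness and 2587 is composite.

yes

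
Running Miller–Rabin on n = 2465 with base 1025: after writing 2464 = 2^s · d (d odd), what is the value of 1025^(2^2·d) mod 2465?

30

n − 1 = 2464 = 2^5 · 77, so s = 5 and d = 77.
x_0 = 1025^77 mod 2465 = 360.
x_1 = 360^2 mod 2465 = 1420.
x_2 = 1420^2 mod 2465 = 30.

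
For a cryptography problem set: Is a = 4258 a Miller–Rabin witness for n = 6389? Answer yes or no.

no

n − 1 = 6388 = 2^2 · 1597, so s = 2 and d = 1597.
x_0 = 4258^1597 mod 6389 = 4297.
x_0 is neither 1 nor 6388, so continue squaring.
x_1 = 4297^2 mod 6389 = 6388.
x_1 ≡ −1, so 4258 is not a witness.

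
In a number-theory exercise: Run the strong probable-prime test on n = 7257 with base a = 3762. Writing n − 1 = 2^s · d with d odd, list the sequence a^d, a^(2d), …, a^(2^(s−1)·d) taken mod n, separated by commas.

n − 1 = 7256 = 2^3 · 907, so s = 3 and d = 907.
x_0 = 3762^907 mod 7257 = 4533.
x_1 = 4533^2 mod 7257 = 3522.
x_2 = 3522^2 mod 7257 = 2271.

4533, 3522, 2271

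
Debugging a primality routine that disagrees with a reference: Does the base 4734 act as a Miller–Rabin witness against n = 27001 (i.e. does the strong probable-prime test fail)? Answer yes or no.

n − 1 = 27000 = 2^3 · 3375, so s = 3 and d = 3375.
Repeated squaring mod 27001: 4734^1 ≡ 4734, 4734^2 ≡ 26927, 4734^4 ≡ 5476, 4734^8 ≡ 15466, 4734^16 ≡ 22298, 4734^32 ≡ 4390, 4734^64 ≡ 20387, 4734^128 ≡ 3376, 4734^256 ≡ 2954, 4734^512 ≡ 4793, 4734^1024 ≡ 21999, 4734^2048 ≡ 17078.
3375 = 2048 + 1024 + 256 + 32 + 8 + 4 + 2 + 1, so 4734^3375 ≡ 17078·21999·2954·4390·15466·5476·26927·4734 ≡ 15127 (mod 27001).
x_0 = 4734^3375 mod 27001 = 15127.
x_0 is neither 1 nor 27000, so continue squaring.
x_1 = 15127^2 mod 27001 = 19655.
x_2 = 19655^2 mod 27001 = 15718.
Reached i = s−1 = 2 without hitting −1: 4734 is a Miller–Rabin witness and 27001 is composite.

yes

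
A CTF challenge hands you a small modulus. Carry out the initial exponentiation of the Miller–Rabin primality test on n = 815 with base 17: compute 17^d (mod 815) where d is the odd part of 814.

n − 1 = 814 = 2^1 · 407, so s = 1 and d = 407.
17^407 mod 815 = 363.

363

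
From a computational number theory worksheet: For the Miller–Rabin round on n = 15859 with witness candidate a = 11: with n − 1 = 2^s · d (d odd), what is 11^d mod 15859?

1

n − 1 = 15858 = 2^1 · 7929, so s = 1 and d = 7929.
Repeated squaring mod 15859: 11^1 ≡ 11, 11^2 ≡ 121, 11^4 ≡ 14641, 11^8 ≡ 8637, 11^16 ≡ 12892, 11^32 ≡ 1344, 11^64 ≡ 14269, 11^128 ≡ 6519, 11^256 ≡ 11100, 11^512 ≡ 1429, 11^1024 ≡ 12089, 11^2048 ≡ 3236, 11^4096 ≡ 4756.
7929 = 4096 + 2048 + 1024 + 512 + 128 + 64 + 32 + 16 + 8 + 1, so 11^7929 ≡ 4756·3236·12089·1429·6519·14269·1344·12892·8637·11 ≡ 1 (mod 15859).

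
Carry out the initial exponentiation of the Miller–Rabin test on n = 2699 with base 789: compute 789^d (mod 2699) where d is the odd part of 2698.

n − 1 = 2698 = 2^1 · 1349, so s = 1 and d = 1349.
789^1349 mod 2699 = 2698.

2698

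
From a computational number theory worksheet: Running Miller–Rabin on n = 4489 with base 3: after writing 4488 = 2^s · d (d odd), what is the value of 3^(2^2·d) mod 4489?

n − 1 = 4488 = 2^3 · 561, so s = 3 and d = 561.
x_0 = 3^561 mod 4489 = 2679.
x_1 = 2679^2 mod 4489 = 3619.
x_2 = 3619^2 mod 4489 = 2748.

2748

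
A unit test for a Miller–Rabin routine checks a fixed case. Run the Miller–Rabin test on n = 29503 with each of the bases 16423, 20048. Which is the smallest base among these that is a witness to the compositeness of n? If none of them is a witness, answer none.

none

n − 1 = 29502 = 2^1 · 14751, so s = 1 and d = 14751.
Base 16423: x_0 = 16423^14751 mod 29503 = 29502. x_0 = 29502 ≡ −1, so 16423 is not a witness.
Base 20048: x_0 = 20048^14751 mod 29503 = 29502. x_0 = 29502 ≡ −1, so 20048 is not a witness.
No listed base is a witness for 29503.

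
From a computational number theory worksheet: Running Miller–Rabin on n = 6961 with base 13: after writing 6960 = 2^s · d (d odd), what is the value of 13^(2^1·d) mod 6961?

528

n − 1 = 6960 = 2^4 · 435, so s = 4 and d = 435.
x_0 = 13^435 mod 6961 = 3892.
x_1 = 3892^2 mod 6961 = 528.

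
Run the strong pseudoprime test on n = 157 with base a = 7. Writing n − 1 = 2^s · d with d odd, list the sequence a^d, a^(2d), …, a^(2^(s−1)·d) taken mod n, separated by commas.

n − 1 = 156 = 2^2 · 39, so s = 2 and d = 39.
x_0 = 7^39 mod 157 = 28.
x_1 = 28^2 mod 157 = 156.

28, 156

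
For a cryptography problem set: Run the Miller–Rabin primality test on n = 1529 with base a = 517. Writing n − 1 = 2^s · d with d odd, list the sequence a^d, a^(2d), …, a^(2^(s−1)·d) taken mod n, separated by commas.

1342, 1331, 979

n − 1 = 1528 = 2^3 · 191, so s = 3 and d = 191.
x_0 = 517^191 mod 1529 = 1342.
x_1 = 1342^2 mod 1529 = 1331.
x_2 = 1331^2 mod 1529 = 979.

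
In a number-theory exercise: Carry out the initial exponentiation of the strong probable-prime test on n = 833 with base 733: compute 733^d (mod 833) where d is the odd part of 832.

236

n − 1 = 832 = 2^6 · 13, so s = 6 and d = 13.
733^13 mod 833 = 236.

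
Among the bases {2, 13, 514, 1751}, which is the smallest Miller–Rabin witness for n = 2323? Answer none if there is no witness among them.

n − 1 = 2322 = 2^1 · 1161, so s = 1 and d = 1161.
Base 2: x_0 = 2^1161 mod 2323 = 2295. x_0 ∉ {1, 2322} and s = 1, so 2 is a Miller–Rabin witness and 2323 is composite.
Base 13: x_0 = 13^1161 mod 2323 = 121. x_0 ∉ {1, 2322} and s = 1, so 13 is a Miller–Rabin witness and 2323 is composite.
Base 514: x_0 = 514^1161 mod 2323 = 1968. x_0 ∉ {1, 2322} and s = 1, so 514 is a Miller–Rabin witness and 2323 is composite.
Base 1751: x_0 = 1751^1161 mod 2323 = 1948. x_0 ∉ {1, 2322} and s = 1, so 1751 is a Miller–Rabin witness and 2323 is composite.
The smallest witness among the given bases is 2.

2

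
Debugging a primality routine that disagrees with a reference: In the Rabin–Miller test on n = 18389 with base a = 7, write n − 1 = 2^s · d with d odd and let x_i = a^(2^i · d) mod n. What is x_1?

9814

n − 1 = 18388 = 2^2 · 4597, so s = 2 and d = 4597.
x_0 = 7^4597 mod 18389 = 8729.
x_1 = 8729^2 mod 18389 = 9814.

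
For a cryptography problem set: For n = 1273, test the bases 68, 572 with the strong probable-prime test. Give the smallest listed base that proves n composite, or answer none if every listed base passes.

n − 1 = 1272 = 2^3 · 159, so s = 3 and d = 159.
Base 68: x_0 = 68^159 mod 1273 = 1. x_0 = 1, so 68 is not a witness.
Base 572: x_0 = 572^159 mod 1273 = 1000. x_0 is neither 1 nor 1272, so continue squaring. x_1 = 1000^2 mod 1273 = 695. x_2 = 695^2 mod 1273 = 558. Reached i = s−1 = 2 without hitting −1: 572 is a Miller–Rabin witness and 1273 is composite.
The smallest witness among the given bases is 572.

572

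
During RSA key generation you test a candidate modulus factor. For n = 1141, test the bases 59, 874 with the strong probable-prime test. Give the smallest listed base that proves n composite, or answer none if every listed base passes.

none

n − 1 = 1140 = 2^2 · 285, so s = 2 and d = 285.
Base 59: x_0 = 59^285 mod 1141 = 1140. x_0 = 1140 ≡ −1, so 59 is not a witness.
Base 874: x_0 = 874^285 mod 1141 = 1140. x_0 = 1140 ≡ −1, so 874 is not a witness.
No listed base is a witness for 1141.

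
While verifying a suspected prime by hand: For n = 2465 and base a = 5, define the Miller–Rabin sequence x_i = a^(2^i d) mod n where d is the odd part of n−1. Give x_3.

900

n − 1 = 2464 = 2^5 · 77, so s = 5 and d = 77.
x_0 = 5^77 mod 2465 = 2145.
x_1 = 2145^2 mod 2465 = 1335.
x_2 = 1335^2 mod 2465 = 30.
x_3 = 30^2 mod 2465 = 900.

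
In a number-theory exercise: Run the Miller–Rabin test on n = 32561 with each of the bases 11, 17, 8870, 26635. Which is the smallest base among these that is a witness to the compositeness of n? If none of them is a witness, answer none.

n − 1 = 32560 = 2^4 · 2035, so s = 4 and d = 2035.
Base 11: x_0 = 11^2035 mod 32561 = 1. x_0 = 1, so 11 is not a witness.
Base 17: x_0 = 17^2035 mod 32561 = 18808. x_0 is neither 1 nor 32560, so continue squaring. x_1 = 18808^2 mod 32561 = 30721. x_2 = 30721^2 mod 32561 = 31817. x_3 = 31817^2 mod 32561 = 32560. x_3 ≡ −1, so 17 is not a witness.
Base 8870: x_0 = 8870^2035 mod 32561 = 24483. x_0 is neither 1 nor 32560, so continue squaring. x_1 = 24483^2 mod 32561 = 1840. x_2 = 1840^2 mod 32561 = 31817. x_3 = 31817^2 mod 32561 = 32560. x_3 ≡ −1, so 8870 is not a witness.
Base 26635: x_0 = 26635^2035 mod 32561 = 31817. x_0 is neither 1 nor 32560, so continue squaring. x_1 = 31817^2 mod 32561 = 32560. x_1 ≡ −1, so 26635 is not a witness.
No listed base is a witness for 32561.

none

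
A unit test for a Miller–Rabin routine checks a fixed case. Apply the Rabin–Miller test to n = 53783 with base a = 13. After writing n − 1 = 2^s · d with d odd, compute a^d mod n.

n − 1 = 53782 = 2^1 · 26891, so s = 1 and d = 26891.
By repeated squaring, 13^26891 ≡ 53782 (mod 53783).

53782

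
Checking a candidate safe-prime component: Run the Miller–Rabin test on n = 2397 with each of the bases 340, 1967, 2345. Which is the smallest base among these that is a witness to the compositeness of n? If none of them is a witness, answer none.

n − 1 = 2396 = 2^2 · 599, so s = 2 and d = 599.
Base 340: x_0 = 340^599 mod 2397 = 340. x_0 is neither 1 nor 2396, so continue squaring. x_1 = 340^2 mod 2397 = 544. Reached i = s−1 = 1 without hitting −1: 340 is a Miller–Rabin witness and 2397 is composite.
Base 1967: x_0 = 1967^599 mod 2397 = 1826. x_0 is neither 1 nor 2396, so continue squaring. x_1 = 1826^2 mod 2397 = 49. Reached i = s−1 = 1 without hitting −1: 1967 is a Miller–Rabin witness and 2397 is composite.
Base 2345: x_0 = 2345^599 mod 2397 = 2345. x_0 is neither 1 nor 2396, so continue squaring. x_1 = 2345^2 mod 2397 = 307. Reached i = s−1 = 1 without hitting −1: 2345 is a Miller–Rabin witness and 2397 is composite.
The smallest witness among the given bases is 340.

340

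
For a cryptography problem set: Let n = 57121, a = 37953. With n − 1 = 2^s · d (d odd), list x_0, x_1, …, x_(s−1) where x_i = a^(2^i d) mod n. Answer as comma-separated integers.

19358, 18404, 36807, 16492, 32983

n − 1 = 57120 = 2^5 · 1785, so s = 5 and d = 1785.
x_0 = 37953^1785 mod 57121 = 19358.
x_1 = 19358^2 mod 57121 = 18404.
x_2 = 18404^2 mod 57121 = 36807.
x_3 = 36807^2 mod 57121 = 16492.
x_4 = 16492^2 mod 57121 = 32983.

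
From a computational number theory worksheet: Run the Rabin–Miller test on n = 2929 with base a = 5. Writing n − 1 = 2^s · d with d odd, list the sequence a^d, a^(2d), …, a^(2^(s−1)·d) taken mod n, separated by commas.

1977, 1243, 1466, 2199

n − 1 = 2928 = 2^4 · 183, so s = 4 and d = 183.
x_0 = 5^183 mod 2929 = 1977.
x_1 = 1977^2 mod 2929 = 1243.
x_2 = 1243^2 mod 2929 = 1466.
x_3 = 1466^2 mod 2929 = 2199.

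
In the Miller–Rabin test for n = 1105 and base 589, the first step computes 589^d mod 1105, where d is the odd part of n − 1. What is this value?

129

n − 1 = 1104 = 2^4 · 69, so s = 4 and d = 69.
589^69 mod 1105 = 129.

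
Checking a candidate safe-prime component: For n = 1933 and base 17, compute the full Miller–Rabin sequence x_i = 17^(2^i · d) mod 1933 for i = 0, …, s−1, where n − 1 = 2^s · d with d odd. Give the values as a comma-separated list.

1335, 1932

n − 1 = 1932 = 2^2 · 483, so s = 2 and d = 483.
x_0 = 17^483 mod 1933 = 1335.
x_1 = 1335^2 mod 1933 = 1932.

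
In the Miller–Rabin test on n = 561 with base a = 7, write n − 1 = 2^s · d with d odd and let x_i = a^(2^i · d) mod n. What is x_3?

67

n − 1 = 560 = 2^4 · 35, so s = 4 and d = 35.
By repeated squaring, 7^35 ≡ 241 (mod 561).
x_0 = 241.
x_1 = 241^2 mod 561 = 298.
x_2 = 298^2 mod 561 = 166.
x_3 = 166^2 mod 561 = 67.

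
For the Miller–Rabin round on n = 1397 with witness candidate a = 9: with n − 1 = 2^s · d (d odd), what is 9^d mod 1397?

n − 1 = 1396 = 2^2 · 349, so s = 2 and d = 349.
9^349 mod 1397 = 1281.

1281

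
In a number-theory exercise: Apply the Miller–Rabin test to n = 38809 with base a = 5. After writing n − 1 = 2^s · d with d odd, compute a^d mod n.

n − 1 = 38808 = 2^3 · 4851, so s = 3 and d = 4851.
Repeated squaring mod 38809: 5^1 ≡ 5, 5^2 ≡ 25, 5^4 ≡ 625, 5^8 ≡ 2535, 5^16 ≡ 22740, 5^32 ≡ 16484, 5^64 ≡ 20447, 5^128 ≡ 29261, 5^256 ≡ 1963, 5^512 ≡ 11278, 5^1024 ≡ 16191, 5^2048 ≡ 32495, 5^4096 ≡ 9753.
4851 = 4096 + 512 + 128 + 64 + 32 + 16 + 2 + 1, so 5^4851 ≡ 9753·11278·29261·20447·16484·22740·25·5 ≡ 25624 (mod 38809).

25624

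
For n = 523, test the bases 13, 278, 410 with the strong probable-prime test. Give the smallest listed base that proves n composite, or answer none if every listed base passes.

none

n − 1 = 522 = 2^1 · 261, so s = 1 and d = 261.
Base 13: x_0 = 13^261 mod 523 = 1. x_0 = 1, so 13 is not a witness.
Base 278: x_0 = 278^261 mod 523 = 1. x_0 = 1, so 278 is not a witness.
Base 410: x_0 = 410^261 mod 523 = 1. x_0 = 1, so 410 is not a witness.
No listed base is a witness for 523.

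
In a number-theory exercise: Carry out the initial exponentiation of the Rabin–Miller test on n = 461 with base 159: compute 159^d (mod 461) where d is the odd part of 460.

n − 1 = 460 = 2^2 · 115, so s = 2 and d = 115.
Repeated squaring mod 461: 159^1 ≡ 159, 159^2 ≡ 387, 159^4 ≡ 405, 159^8 ≡ 370, 159^16 ≡ 444, 159^32 ≡ 289, 159^64 ≡ 80.
115 = 64 + 32 + 16 + 2 + 1, so 159^115 ≡ 80·289·444·387·159 ≡ 48 (mod 461).

48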